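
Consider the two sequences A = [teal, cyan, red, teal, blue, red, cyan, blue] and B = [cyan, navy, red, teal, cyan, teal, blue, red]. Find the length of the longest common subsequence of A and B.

5

A longest common subsequence is teal, cyan, teal, blue, red (length 5); the LCS DP confirms no longer common subsequence exists.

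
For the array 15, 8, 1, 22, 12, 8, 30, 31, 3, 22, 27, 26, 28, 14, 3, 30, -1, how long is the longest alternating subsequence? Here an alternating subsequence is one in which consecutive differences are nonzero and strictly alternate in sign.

Track the best alternating length ending on an up-step vs a down-step at each position: up/down = 1/1, 1/2, 1/2, 3/1, 3/4, 3/4, 5/1, 5/1, 3/6, 7/6, 7/6, 7/8, 9/6, 7/10, 3/10, 11/6, 1/12.
The maximum over both is 12; one such subsequence is 15, 8, 22, 12, 30, 3, 27, 26, 28, 14, 30, -1.

12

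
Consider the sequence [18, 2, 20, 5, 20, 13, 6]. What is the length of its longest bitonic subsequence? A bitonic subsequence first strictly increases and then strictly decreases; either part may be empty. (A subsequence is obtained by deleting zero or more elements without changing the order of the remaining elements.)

5

Let inc[i] be the LIS ending at i and dec[i] the longest strictly decreasing subsequence starting at i. inc = [1, 1, 2, 2, 3, 3, 3], dec = [3, 1, 3, 1, 3, 2, 1].
max_i inc[i]+dec[i]−1 = 5, with one witness 2, 5, 20, 13, 6.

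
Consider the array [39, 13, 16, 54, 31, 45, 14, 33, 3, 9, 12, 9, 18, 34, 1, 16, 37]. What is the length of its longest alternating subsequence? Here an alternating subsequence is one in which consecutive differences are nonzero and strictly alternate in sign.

A longest alternating subsequence is 39, 13, 54, 31, 45, 14, 33, 3, 12, 9, 18, 1, 16 (positions 1,2,4,5,6,7,8,9,11,12,13,15,16); its 12 consecutive differences strictly alternate in sign, and length 13 is optimal.

13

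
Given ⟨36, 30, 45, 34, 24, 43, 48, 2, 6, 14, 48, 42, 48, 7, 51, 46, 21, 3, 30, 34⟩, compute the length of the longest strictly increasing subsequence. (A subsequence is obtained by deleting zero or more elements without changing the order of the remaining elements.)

6

Scanning left to right, the best length ending at each element is: 36→1, 30→1, 45→2, 34→2, 24→1, 43→3, 48→4, 2→1, 6→2, 14→3, 48→4, 42→4, 48→5, 7→3, 51→6, 46→5, 21→4, 3→2, 30→5, 34→6.
So the longest increasing subsequence has length 6, e.g. 2, 6, 14, 42, 48, 51.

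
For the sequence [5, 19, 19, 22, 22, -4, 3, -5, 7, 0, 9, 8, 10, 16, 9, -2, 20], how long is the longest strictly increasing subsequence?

7

Let dp[i] be the longest increasing subsequence ending at position i. Then dp = [1, 2, 2, 3, 3, 1, 2, 1, 3, 2, 4, 4, 5, 6, 5, 2, 7].
The maximum is 7; one witness is -4, 3, 7, 9, 10, 16, 20 at positions 6,7,9,11,13,14,17.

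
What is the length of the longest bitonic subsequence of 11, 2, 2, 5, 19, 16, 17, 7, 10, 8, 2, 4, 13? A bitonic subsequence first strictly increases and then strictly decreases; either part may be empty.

7

One longest bitonic subsequence is 2, 5, 19, 17, 10, 8, 4 (positions 2,4,5,7,9,10,12): it rises to 19 then falls. Length 7 is optimal.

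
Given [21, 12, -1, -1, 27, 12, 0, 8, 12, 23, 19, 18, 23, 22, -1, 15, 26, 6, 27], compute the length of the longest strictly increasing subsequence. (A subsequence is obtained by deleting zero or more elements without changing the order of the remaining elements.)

Scanning left to right, the best length ending at each element is: 21→1, 12→1, -1→1, -1→1, 27→2, 12→2, 0→2, 8→3, 12→4, 23→5, 19→5, 18→5, 23→6, 22→6, -1→1, 15→5, 26→7, 6→3, 27→8.
So the longest increasing subsequence has length 8, e.g. -1, 0, 8, 12, 19, 23, 26, 27.

8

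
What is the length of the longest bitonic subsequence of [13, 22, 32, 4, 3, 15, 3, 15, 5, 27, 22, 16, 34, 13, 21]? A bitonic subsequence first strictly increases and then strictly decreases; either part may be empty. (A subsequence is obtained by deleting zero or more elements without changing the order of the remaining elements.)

Let inc[i] be the LIS ending at i and dec[i] the longest strictly decreasing subsequence starting at i. inc = [1, 2, 3, 1, 1, 2, 1, 2, 2, 3, 3, 3, 4, 3, 4], dec = [3, 3, 5, 2, 1, 2, 1, 2, 1, 4, 3, 2, 2, 1, 1].
max_i inc[i]+dec[i]−1 = 7, with one witness 13, 22, 32, 27, 22, 16, 13.

7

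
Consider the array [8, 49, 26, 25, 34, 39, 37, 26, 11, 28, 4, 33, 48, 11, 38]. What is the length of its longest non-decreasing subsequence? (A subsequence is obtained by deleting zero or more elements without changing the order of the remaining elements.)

6

Scanning left to right, the best length ending at each element is: 8→1, 49→2, 26→2, 25→2, 34→3, 39→4, 37→4, 26→3, 11→2, 28→4, 4→1, 33→5, 48→6, 11→3, 38→6.
So the longest non-decreasing subsequence has length 6, e.g. 8, 26, 26, 28, 33, 48.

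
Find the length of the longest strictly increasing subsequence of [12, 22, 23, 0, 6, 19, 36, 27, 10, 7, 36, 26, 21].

5

One longest increasing subsequence is 12, 22, 23, 27, 36 (positions 1,2,3,8,11), of length 5; no longer one exists.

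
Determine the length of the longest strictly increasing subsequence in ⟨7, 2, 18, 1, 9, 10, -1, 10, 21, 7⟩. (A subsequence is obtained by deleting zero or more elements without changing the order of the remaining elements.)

One longest increasing subsequence is 7, 9, 10, 21 (positions 1,5,6,9), of length 4; no longer one exists.

4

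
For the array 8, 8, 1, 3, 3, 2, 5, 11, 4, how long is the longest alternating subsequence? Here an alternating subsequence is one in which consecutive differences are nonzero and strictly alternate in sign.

Track the best alternating length ending on an up-step vs a down-step at each position: up/down = 1/1, 1/1, 1/2, 3/2, 3/2, 3/4, 5/2, 5/1, 5/6.
The maximum over both is 6; one such subsequence is 8, 1, 3, 2, 5, 4.

6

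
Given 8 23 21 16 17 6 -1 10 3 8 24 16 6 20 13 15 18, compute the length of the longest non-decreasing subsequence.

Scanning left to right, the best length ending at each element is: 8→1, 23→2, 21→2, 16→2, 17→3, 6→1, -1→1, 10→2, 3→2, 8→3, 24→4, 16→4, 6→3, 20→5, 13→4, 15→5, 18→6.
So the longest non-decreasing subsequence has length 6, e.g. -1, 3, 8, 13, 15, 18.

6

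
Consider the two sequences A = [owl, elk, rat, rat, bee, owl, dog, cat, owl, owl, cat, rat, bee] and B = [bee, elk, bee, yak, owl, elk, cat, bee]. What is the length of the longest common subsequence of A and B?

5

Backtracking the LCS table gives one alignment: elk (A2,B2) → bee (A5,B3) → owl (A6,B5) → cat (A11,B7) → bee (A13,B8).
So the longest common subsequence has length 5.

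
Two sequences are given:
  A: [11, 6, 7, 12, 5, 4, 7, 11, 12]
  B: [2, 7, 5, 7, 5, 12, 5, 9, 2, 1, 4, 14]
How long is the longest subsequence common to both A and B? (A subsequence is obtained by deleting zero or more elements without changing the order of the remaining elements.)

4

A longest common subsequence is 7, 12, 5, 4 (length 4); the LCS DP confirms no longer common subsequence exists.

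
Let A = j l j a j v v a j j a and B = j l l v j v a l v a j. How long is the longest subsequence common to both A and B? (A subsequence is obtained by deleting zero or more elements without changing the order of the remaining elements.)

7

A longest common subsequence is jljavaj (length 7); the LCS DP confirms no longer common subsequence exists.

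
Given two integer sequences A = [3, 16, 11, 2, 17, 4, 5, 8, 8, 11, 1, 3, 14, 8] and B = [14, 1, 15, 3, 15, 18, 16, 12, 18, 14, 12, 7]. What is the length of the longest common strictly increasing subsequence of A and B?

For each value that appears in both, track the longest common increasing run ending there.
The best achievable length is 3; one witness is 1, 3, 14 (A-positions 11,12,13, B-positions 2,4,10).

3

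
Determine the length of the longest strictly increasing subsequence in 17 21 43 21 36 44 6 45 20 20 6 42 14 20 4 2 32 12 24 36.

5

Scanning left to right, the best length ending at each element is: 17→1, 21→2, 43→3, 21→2, 36→3, 44→4, 6→1, 45→5, 20→2, 20→2, 6→1, 42→4, 14→2, 20→3, 4→1, 2→1, 32→4, 12→2, 24→4, 36→5.
So the longest increasing subsequence has length 5, e.g. 17, 21, 43, 44, 45.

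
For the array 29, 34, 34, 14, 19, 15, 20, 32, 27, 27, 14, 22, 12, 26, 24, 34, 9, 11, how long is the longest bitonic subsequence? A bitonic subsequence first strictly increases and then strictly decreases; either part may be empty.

8

One longest bitonic subsequence is 14, 19, 20, 32, 27, 26, 24, 11 (positions 4,5,7,8,10,14,15,18): it rises to 32 then falls. Length 8 is optimal.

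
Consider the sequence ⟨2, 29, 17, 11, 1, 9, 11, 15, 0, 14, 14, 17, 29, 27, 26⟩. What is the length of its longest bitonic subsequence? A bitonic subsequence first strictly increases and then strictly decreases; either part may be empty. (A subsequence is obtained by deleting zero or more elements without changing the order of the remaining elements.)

8

One longest bitonic subsequence is 2, 9, 11, 15, 17, 29, 27, 26 (positions 1,6,7,8,12,13,14,15): it rises to 29 then falls. Length 8 is optimal.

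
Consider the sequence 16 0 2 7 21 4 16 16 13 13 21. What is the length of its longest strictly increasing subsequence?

5

Scanning left to right, the best length ending at each element is: 16→1, 0→1, 2→2, 7→3, 21→4, 4→3, 16→4, 16→4, 13→4, 13→4, 21→5.
So the longest increasing subsequence has length 5, e.g. 0, 2, 7, 16, 21.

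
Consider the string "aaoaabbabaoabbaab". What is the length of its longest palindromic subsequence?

12

Using dp[i][j] = 2 + dp[i+1][j−1] if the ends match, else max(dp[i+1][j], dp[i][j−1]):
dp[1][17] = 12. A witness is aaoaabbaaoaa at positions 1,2,3,4,5,6,7,8,10,11,15,16.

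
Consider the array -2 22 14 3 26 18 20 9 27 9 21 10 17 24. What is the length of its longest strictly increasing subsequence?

6

One longest increasing subsequence is -2, 14, 18, 20, 21, 24 (positions 1,3,6,7,11,14), of length 6; no longer one exists.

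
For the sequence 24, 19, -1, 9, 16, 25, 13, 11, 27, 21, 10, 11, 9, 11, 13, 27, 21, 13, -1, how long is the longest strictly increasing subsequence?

Let dp[i] be the longest increasing subsequence ending at position i. Then dp = [1, 1, 1, 2, 3, 4, 3, 3, 5, 4, 3, 4, 2, 4, 5, 6, 6, 5, 1].
The maximum is 6; one witness is -1, 9, 10, 11, 13, 27 at positions 3,4,11,12,15,16.

6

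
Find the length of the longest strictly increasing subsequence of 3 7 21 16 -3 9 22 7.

4

Let dp[i] be the longest increasing subsequence ending at position i. Then dp = [1, 2, 3, 3, 1, 3, 4, 2].
The maximum is 4; one witness is 3, 7, 21, 22 at positions 1,2,3,7.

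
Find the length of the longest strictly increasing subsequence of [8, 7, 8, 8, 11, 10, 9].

Let dp[i] be the longest increasing subsequence ending at position i. Then dp = [1, 1, 2, 2, 3, 3, 3].
The maximum is 3; one witness is 7, 8, 11 at positions 2,3,5.

3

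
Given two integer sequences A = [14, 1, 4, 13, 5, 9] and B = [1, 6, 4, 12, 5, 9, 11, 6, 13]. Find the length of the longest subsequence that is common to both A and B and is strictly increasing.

A longest common strictly increasing subsequence is 1, 4, 5, 9 (length 4); it appears in order in both A and B, and no longer such subsequence exists.

4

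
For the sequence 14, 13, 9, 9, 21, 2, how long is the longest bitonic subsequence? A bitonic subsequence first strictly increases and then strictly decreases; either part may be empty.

Let inc[i] be the LIS ending at i and dec[i] the longest strictly decreasing subsequence starting at i. inc = [1, 1, 1, 1, 2, 1], dec = [4, 3, 2, 2, 2, 1].
max_i inc[i]+dec[i]−1 = 4, with one witness 14, 13, 9, 2.

4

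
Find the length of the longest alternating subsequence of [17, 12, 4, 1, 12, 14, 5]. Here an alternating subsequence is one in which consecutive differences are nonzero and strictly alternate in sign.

4

A longest alternating subsequence is 17, 4, 12, 5 (positions 1,3,5,7); its 3 consecutive differences strictly alternate in sign, and length 4 is optimal.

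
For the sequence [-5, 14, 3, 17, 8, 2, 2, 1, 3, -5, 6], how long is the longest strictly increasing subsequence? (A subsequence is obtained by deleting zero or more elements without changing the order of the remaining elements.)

Let dp[i] be the longest increasing subsequence ending at position i. Then dp = [1, 2, 2, 3, 3, 2, 2, 2, 3, 1, 4].
The maximum is 4; one witness is -5, 2, 3, 6 at positions 1,6,9,11.

4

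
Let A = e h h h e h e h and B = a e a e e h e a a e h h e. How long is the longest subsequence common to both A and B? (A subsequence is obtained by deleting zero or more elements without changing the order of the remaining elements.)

A longest common subsequence is ehhhe (length 5); the LCS DP confirms no longer common subsequence exists.

5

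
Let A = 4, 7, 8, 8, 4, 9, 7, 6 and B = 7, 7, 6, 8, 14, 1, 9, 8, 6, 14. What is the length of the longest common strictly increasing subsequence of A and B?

3

For each value that appears in both, track the longest common increasing run ending there.
The best achievable length is 3; one witness is 7, 8, 9 (A-positions 2,3,6, B-positions 1,4,7).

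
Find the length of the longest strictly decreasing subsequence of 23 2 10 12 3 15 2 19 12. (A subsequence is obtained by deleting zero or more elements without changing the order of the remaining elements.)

Scanning left to right, the best length ending at each element is: 23→1, 2→2, 10→2, 12→2, 3→3, 15→2, 2→4, 19→2, 12→3.
So the longest decreasing subsequence has length 4, e.g. 23, 10, 3, 2.

4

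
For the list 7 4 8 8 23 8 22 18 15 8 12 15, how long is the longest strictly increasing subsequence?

4

Scanning left to right, the best length ending at each element is: 7→1, 4→1, 8→2, 8→2, 23→3, 8→2, 22→3, 18→3, 15→3, 8→2, 12→3, 15→4.
So the longest increasing subsequence has length 4, e.g. 7, 8, 12, 15.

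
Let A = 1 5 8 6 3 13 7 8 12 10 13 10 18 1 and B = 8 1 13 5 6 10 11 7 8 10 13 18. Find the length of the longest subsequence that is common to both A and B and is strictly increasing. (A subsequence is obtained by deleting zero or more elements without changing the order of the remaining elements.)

8

For each value that appears in both, track the longest common increasing run ending there.
The best achievable length is 8; one witness is 1, 5, 6, 7, 8, 10, 13, 18 (A-positions 1,2,4,7,8,10,11,13, B-positions 2,4,5,8,9,10,11,12).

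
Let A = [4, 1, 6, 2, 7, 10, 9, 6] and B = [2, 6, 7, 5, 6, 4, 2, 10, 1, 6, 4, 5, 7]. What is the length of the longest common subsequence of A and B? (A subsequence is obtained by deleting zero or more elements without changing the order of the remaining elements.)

A longest common subsequence is 4, 1, 6, 7 (length 4); the LCS DP confirms no longer common subsequence exists.

4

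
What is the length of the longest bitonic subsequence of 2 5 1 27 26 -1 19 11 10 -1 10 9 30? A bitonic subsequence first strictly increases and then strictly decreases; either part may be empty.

8

Let inc[i] be the LIS ending at i and dec[i] the longest strictly decreasing subsequence starting at i. inc = [1, 2, 1, 3, 3, 1, 3, 3, 3, 1, 3, 3, 4], dec = [3, 3, 2, 6, 5, 1, 4, 3, 2, 1, 2, 1, 1].
max_i inc[i]+dec[i]−1 = 8, with one witness 2, 5, 27, 26, 19, 11, 10, 9.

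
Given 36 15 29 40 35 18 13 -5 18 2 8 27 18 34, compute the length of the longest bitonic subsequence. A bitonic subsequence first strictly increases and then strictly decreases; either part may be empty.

Let inc[i] be the LIS ending at i and dec[i] the longest strictly decreasing subsequence starting at i. inc = [1, 1, 2, 3, 3, 2, 1, 1, 2, 2, 3, 4, 4, 5], dec = [5, 3, 4, 5, 4, 3, 2, 1, 2, 1, 1, 2, 1, 1].
max_i inc[i]+dec[i]−1 = 7, with one witness 15, 29, 40, 35, 18, 13, 8.

7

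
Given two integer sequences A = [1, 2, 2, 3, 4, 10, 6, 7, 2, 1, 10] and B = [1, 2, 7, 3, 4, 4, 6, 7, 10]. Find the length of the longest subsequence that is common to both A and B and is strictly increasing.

A longest common strictly increasing subsequence is 1, 2, 3, 4, 6, 7, 10 (length 7); it appears in order in both A and B, and no longer such subsequence exists.

7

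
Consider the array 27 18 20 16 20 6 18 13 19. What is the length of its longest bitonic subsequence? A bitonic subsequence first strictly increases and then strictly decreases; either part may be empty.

4

One longest bitonic subsequence is 27, 20, 18, 13 (positions 1,5,7,8): it rises to 27 then falls. Length 4 is optimal.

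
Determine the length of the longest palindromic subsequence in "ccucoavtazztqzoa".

One longest palindromic subsequence is atzzta (positions 6,8,10,11,12,16); it reads the same forward and backward, and the interval DP gives dp[1][16] = 6.

6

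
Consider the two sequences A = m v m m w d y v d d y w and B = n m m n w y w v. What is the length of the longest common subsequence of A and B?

5

A longest common subsequence is mmwyv (length 5); the LCS DP confirms no longer common subsequence exists.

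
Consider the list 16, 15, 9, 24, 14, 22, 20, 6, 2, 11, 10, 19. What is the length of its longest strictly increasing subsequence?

3

One longest increasing subsequence is 9, 14, 22 (positions 3,5,6), of length 3; no longer one exists.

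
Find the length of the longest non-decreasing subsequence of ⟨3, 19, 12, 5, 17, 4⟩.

3

Scanning left to right, the best length ending at each element is: 3→1, 19→2, 12→2, 5→2, 17→3, 4→2.
So the longest non-decreasing subsequence has length 3, e.g. 3, 12, 17.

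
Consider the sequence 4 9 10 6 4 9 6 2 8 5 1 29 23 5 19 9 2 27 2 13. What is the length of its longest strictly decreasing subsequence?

One longest decreasing subsequence is 9, 6, 4, 2, 1 (positions 2,4,5,8,11), of length 5; no longer one exists.

5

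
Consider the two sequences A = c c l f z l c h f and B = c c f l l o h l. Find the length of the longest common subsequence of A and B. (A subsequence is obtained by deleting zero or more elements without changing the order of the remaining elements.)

5

A longest common subsequence is ccllh (length 5); the LCS DP confirms no longer common subsequence exists.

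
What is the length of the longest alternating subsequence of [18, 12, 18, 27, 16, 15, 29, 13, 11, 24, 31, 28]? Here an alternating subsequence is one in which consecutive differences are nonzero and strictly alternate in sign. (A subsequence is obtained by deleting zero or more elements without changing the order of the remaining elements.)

A longest alternating subsequence is 18, 12, 18, 16, 29, 13, 31, 28 (positions 1,2,3,5,7,8,11,12); its 7 consecutive differences strictly alternate in sign, and length 8 is optimal.

8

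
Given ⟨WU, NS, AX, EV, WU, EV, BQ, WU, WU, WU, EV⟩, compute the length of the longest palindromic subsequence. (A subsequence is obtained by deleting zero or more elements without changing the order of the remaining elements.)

6

One longest palindromic subsequence is EV WU WU WU WU EV (positions 4,5,8,9,10,11); it reads the same forward and backward, and the interval DP gives dp[1][11] = 6.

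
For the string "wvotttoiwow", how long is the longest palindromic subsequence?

7

One longest palindromic subsequence is wotttow (positions 1,3,4,5,6,10,11); it reads the same forward and backward, and the interval DP gives dp[1][11] = 7.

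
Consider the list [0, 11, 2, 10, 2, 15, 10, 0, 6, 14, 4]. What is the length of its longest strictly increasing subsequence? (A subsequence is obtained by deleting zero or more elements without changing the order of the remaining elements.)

4

One longest increasing subsequence is 0, 2, 10, 15 (positions 1,3,4,6), of length 4; no longer one exists.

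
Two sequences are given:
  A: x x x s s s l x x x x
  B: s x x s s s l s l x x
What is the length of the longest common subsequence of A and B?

8

Backtracking the LCS table gives one alignment: x (A1,B2) → x (A2,B3) → s (A4,B5) → s (A5,B6) → s (A6,B8) → l (A7,B9) → x (A10,B10) → x (A11,B11).
So the longest common subsequence has length 8.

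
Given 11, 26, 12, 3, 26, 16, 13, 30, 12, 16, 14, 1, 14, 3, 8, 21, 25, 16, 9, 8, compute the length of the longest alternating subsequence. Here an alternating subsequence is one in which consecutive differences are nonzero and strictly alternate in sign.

Track the best alternating length ending on an up-step vs a down-step at each position: up/down = 1/1, 2/1, 2/3, 1/3, 4/1, 4/5, 4/5, 6/1, 4/7, 8/7, 8/9, 1/9, 10/9, 10/11, 12/11, 12/7, 12/7, 12/13, 12/13, 12/13.
The maximum over both is 13; one such subsequence is 11, 26, 12, 26, 16, 30, 12, 16, 1, 14, 3, 21, 16.

13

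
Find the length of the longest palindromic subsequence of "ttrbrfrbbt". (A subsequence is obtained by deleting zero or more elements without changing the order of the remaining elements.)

7

Using dp[i][j] = 2 + dp[i+1][j−1] if the ends match, else max(dp[i+1][j], dp[i][j−1]):
dp[1][10] = 7. A witness is tbrfrbt at positions 1,4,5,6,7,9,10.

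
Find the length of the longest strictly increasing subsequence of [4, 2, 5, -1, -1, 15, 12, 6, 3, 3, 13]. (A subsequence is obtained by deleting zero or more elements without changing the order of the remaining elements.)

4

Let dp[i] be the longest increasing subsequence ending at position i. Then dp = [1, 1, 2, 1, 1, 3, 3, 3, 2, 2, 4].
The maximum is 4; one witness is 4, 5, 12, 13 at positions 1,3,7,11.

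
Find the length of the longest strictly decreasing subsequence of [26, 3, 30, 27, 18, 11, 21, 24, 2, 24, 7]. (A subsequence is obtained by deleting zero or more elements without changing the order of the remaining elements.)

Scanning left to right, the best length ending at each element is: 26→1, 3→2, 30→1, 27→2, 18→3, 11→4, 21→3, 24→3, 2→5, 24→3, 7→5.
So the longest decreasing subsequence has length 5, e.g. 30, 27, 18, 11, 2.

5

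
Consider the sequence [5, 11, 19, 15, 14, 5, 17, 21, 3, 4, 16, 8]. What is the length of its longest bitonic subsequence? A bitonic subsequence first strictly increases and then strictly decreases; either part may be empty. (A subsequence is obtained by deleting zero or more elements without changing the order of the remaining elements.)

One longest bitonic subsequence is 5, 11, 19, 15, 14, 5, 4 (positions 1,2,3,4,5,6,10): it rises to 19 then falls. Length 7 is optimal.

7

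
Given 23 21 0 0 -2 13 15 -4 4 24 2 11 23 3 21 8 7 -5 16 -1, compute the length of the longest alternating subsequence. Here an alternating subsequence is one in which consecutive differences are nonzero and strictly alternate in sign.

12

Track the best alternating length ending on an up-step vs a down-step at each position: up/down = 1/1, 1/2, 1/2, 1/2, 1/2, 3/2, 3/2, 1/4, 5/4, 5/1, 5/6, 7/6, 7/6, 7/8, 9/8, 9/10, 9/10, 1/10, 11/10, 11/12.
The maximum over both is 12; one such subsequence is 23, 0, 13, -4, 4, 2, 11, 3, 21, 8, 16, -1.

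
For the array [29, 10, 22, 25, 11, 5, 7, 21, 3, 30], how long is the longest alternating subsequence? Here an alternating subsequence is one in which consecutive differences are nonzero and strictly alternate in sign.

A longest alternating subsequence is 29, 10, 22, 5, 7, 3, 30 (positions 1,2,3,6,7,9,10); its 6 consecutive differences strictly alternate in sign, and length 7 is optimal.

7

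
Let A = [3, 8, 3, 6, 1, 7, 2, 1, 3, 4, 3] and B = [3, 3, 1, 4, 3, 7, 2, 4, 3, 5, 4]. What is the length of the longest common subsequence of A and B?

Backtracking the LCS table gives one alignment: 3 (A1,B1) → 3 (A3,B2) → 1 (A5,B3) → 7 (A6,B6) → 2 (A7,B7) → 3 (A9,B9) → 4 (A10,B11).
So the longest common subsequence has length 7.

7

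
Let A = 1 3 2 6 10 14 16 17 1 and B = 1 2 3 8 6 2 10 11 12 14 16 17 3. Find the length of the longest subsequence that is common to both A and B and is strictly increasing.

7

For each value that appears in both, track the longest common increasing run ending there.
The best achievable length is 7; one witness is 1, 2, 6, 10, 14, 16, 17 (A-positions 1,3,4,5,6,7,8, B-positions 1,2,5,7,10,11,12).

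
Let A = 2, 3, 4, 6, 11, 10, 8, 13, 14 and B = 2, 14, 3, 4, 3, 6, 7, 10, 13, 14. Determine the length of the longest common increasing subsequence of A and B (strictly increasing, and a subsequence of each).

7

A longest common strictly increasing subsequence is 2, 3, 4, 6, 10, 13, 14 (length 7); it appears in order in both A and B, and no longer such subsequence exists.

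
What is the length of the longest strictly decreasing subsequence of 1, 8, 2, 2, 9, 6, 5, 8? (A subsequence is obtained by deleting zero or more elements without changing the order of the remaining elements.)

3

One longest decreasing subsequence is 8, 6, 5 (positions 2,6,7), of length 3; no longer one exists.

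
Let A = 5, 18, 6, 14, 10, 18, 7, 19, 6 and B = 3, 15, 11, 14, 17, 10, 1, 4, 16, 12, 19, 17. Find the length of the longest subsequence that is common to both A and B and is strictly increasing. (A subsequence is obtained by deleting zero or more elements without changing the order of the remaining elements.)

A longest common strictly increasing subsequence is 14, 19 (length 2); it appears in order in both A and B, and no longer such subsequence exists.

2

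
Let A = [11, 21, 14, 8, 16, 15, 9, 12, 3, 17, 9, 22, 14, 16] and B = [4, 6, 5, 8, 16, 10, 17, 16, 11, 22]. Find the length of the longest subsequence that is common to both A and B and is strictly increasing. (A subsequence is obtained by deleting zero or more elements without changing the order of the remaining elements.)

4

A longest common strictly increasing subsequence is 8, 16, 17, 22 (length 4); it appears in order in both A and B, and no longer such subsequence exists.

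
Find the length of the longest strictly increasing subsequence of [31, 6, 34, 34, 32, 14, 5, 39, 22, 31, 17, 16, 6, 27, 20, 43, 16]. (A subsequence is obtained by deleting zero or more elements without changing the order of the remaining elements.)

5

Scanning left to right, the best length ending at each element is: 31→1, 6→1, 34→2, 34→2, 32→2, 14→2, 5→1, 39→3, 22→3, 31→4, 17→3, 16→3, 6→2, 27→4, 20→4, 43→5, 16→3.
So the longest increasing subsequence has length 5, e.g. 6, 14, 22, 31, 43.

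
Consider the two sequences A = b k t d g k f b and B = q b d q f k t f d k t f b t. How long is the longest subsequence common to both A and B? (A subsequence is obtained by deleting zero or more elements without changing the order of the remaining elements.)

A longest common subsequence is bktdkfb (length 7); the LCS DP confirms no longer common subsequence exists.

7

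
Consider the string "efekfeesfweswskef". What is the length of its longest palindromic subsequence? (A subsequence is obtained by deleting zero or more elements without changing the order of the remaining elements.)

11

Using dp[i][j] = 2 + dp[i+1][j−1] if the ends match, else max(dp[i+1][j], dp[i][j−1]):
dp[1][17] = 11. A witness is fekswswskef at positions 2,3,4,8,10,12,13,14,15,16,17.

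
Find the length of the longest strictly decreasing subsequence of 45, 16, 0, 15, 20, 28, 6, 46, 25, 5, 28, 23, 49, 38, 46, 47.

Let dp[i] be the longest decreasing subsequence ending at position i. Then dp = [1, 2, 3, 3, 2, 2, 4, 1, 3, 5, 2, 4, 1, 2, 2, 2].
The maximum is 5; one witness is 45, 16, 15, 6, 5 at positions 1,2,4,7,10.

5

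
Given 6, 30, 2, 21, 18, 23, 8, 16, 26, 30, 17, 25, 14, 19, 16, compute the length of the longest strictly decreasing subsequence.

5

One longest decreasing subsequence is 30, 21, 18, 16, 14 (positions 2,4,5,8,13), of length 5; no longer one exists.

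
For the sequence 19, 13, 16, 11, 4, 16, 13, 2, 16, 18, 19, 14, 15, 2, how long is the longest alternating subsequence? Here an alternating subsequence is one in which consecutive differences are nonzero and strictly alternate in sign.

10

A longest alternating subsequence is 19, 13, 16, 11, 16, 13, 16, 14, 15, 2 (positions 1,2,3,4,6,7,9,12,13,14); its 9 consecutive differences strictly alternate in sign, and length 10 is optimal.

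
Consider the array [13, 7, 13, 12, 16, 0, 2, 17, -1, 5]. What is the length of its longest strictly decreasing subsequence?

4

Scanning left to right, the best length ending at each element is: 13→1, 7→2, 13→1, 12→2, 16→1, 0→3, 2→3, 17→1, -1→4, 5→3.
So the longest decreasing subsequence has length 4, e.g. 13, 7, 0, -1.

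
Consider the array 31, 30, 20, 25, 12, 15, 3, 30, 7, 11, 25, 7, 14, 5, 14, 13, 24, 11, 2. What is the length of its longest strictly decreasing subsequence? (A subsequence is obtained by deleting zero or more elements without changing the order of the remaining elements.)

Scanning left to right, the best length ending at each element is: 31→1, 30→2, 20→3, 25→3, 12→4, 15→4, 3→5, 30→2, 7→5, 11→5, 25→3, 7→6, 14→5, 5→7, 14→5, 13→6, 24→4, 11→7, 2→8.
So the longest decreasing subsequence has length 8, e.g. 31, 30, 20, 12, 11, 7, 5, 2.

8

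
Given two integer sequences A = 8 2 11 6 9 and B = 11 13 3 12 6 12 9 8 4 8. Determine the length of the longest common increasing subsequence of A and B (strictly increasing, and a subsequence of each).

A longest common strictly increasing subsequence is 6, 9 (length 2); it appears in order in both A and B, and no longer such subsequence exists.

2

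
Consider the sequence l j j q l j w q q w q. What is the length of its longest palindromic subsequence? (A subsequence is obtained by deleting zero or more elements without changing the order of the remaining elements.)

6

One longest palindromic subsequence is qwqqwq (positions 4,7,8,9,10,11); it reads the same forward and backward, and the interval DP gives dp[1][11] = 6.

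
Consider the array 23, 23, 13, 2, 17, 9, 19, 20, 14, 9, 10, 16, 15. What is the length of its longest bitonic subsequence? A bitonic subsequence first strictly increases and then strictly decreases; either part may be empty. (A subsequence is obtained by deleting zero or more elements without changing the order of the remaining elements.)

6

One longest bitonic subsequence is 13, 17, 19, 20, 16, 15 (positions 3,5,7,8,12,13): it rises to 20 then falls. Length 6 is optimal.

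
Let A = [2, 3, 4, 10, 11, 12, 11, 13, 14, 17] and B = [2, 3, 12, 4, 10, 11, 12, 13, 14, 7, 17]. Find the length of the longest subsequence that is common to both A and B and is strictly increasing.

9

For each value that appears in both, track the longest common increasing run ending there.
The best achievable length is 9; one witness is 2, 3, 4, 10, 11, 12, 13, 14, 17 (A-positions 1,2,3,4,5,6,8,9,10, B-positions 1,2,4,5,6,7,8,9,11).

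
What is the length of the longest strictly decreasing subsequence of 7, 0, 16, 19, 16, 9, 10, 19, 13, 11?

4

Let dp[i] be the longest decreasing subsequence ending at position i. Then dp = [1, 2, 1, 1, 2, 3, 3, 1, 3, 4].
The maximum is 4; one witness is 19, 16, 13, 11 at positions 4,5,9,10.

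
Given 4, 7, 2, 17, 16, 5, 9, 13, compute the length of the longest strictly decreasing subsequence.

Let dp[i] be the longest decreasing subsequence ending at position i. Then dp = [1, 1, 2, 1, 2, 3, 3, 3].
The maximum is 3; one witness is 17, 16, 5 at positions 4,5,6.

3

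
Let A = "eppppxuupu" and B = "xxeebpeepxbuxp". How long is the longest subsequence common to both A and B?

Backtracking the LCS table gives one alignment: e (A1,B4) → p (A2,B6) → p (A5,B9) → x (A6,B10) → u (A7,B12) → p (A9,B14).
So the longest common subsequence has length 6.

6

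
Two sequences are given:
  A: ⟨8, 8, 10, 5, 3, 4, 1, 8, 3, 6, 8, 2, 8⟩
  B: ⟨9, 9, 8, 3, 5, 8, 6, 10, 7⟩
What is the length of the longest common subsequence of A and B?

Backtracking the LCS table gives one alignment: 8 (A1,B3) → 5 (A4,B5) → 8 (A8,B6) → 6 (A10,B7).
So the longest common subsequence has length 4.

4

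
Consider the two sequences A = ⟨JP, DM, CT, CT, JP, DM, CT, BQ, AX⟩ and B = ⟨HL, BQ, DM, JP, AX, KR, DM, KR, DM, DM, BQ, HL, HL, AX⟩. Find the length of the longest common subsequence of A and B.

5

A longest common subsequence is JP, DM, DM, BQ, AX (length 5); the LCS DP confirms no longer common subsequence exists.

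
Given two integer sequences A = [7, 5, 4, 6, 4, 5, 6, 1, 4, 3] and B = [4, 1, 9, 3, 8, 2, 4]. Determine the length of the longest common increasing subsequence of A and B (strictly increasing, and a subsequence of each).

For each value that appears in both, track the longest common increasing run ending there.
The best achievable length is 2; one witness is 1, 3 (A-positions 8,10, B-positions 2,4).

2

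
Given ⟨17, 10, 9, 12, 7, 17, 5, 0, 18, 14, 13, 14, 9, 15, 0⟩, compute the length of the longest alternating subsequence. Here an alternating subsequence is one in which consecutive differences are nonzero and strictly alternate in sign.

12

A longest alternating subsequence is 17, 10, 12, 7, 17, 5, 18, 13, 14, 9, 15, 0 (positions 1,2,4,5,6,7,9,11,12,13,14,15); its 11 consecutive differences strictly alternate in sign, and length 12 is optimal.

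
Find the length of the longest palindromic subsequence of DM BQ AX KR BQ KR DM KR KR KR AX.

Using dp[i][j] = 2 + dp[i+1][j−1] if the ends match, else max(dp[i+1][j], dp[i][j−1]):
dp[1][11] = 7. A witness is AX KR KR KR KR KR AX at positions 3,4,6,8,9,10,11.

7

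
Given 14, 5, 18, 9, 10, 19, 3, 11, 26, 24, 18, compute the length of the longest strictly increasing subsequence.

One longest increasing subsequence is 5, 9, 10, 19, 26 (positions 2,4,5,6,9), of length 5; no longer one exists.

5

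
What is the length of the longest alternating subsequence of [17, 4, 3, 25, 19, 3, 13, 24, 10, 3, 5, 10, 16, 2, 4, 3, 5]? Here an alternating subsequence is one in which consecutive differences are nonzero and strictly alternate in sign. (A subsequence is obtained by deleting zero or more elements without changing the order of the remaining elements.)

11

Track the best alternating length ending on an up-step vs a down-step at each position: up/down = 1/1, 1/2, 1/2, 3/1, 3/4, 1/4, 5/4, 5/4, 5/6, 1/6, 7/6, 7/6, 7/6, 1/8, 9/8, 9/10, 11/8.
The maximum over both is 11; one such subsequence is 17, 4, 25, 3, 13, 3, 5, 2, 4, 3, 5.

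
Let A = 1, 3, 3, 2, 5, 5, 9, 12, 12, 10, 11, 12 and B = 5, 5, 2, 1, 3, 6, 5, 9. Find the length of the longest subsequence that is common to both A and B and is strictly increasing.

For each value that appears in both, track the longest common increasing run ending there.
The best achievable length is 4; one witness is 1, 3, 5, 9 (A-positions 1,2,5,7, B-positions 4,5,7,8).

4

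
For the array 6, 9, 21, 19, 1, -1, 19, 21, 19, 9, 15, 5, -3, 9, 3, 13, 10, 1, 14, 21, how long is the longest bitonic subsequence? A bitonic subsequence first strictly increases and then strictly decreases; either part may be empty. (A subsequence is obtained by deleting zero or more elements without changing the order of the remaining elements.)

Let inc[i] be the LIS ending at i and dec[i] the longest strictly decreasing subsequence starting at i. inc = [1, 2, 3, 3, 1, 1, 3, 4, 3, 2, 3, 2, 1, 3, 2, 4, 4, 2, 5, 6], dec = [4, 4, 6, 5, 3, 2, 5, 6, 5, 4, 4, 3, 1, 3, 2, 3, 2, 1, 1, 1].
max_i inc[i]+dec[i]−1 = 9, with one witness 6, 9, 19, 21, 19, 15, 13, 10, 1.

9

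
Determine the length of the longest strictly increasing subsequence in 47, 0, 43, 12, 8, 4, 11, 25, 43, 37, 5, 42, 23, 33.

6

Let dp[i] be the longest increasing subsequence ending at position i. Then dp = [1, 1, 2, 2, 2, 2, 3, 4, 5, 5, 3, 6, 4, 5].
The maximum is 6; one witness is 0, 8, 11, 25, 37, 42 at positions 2,5,7,8,10,12.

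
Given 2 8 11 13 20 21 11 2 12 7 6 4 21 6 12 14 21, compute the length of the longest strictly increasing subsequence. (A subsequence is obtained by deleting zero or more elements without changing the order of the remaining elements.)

Scanning left to right, the best length ending at each element is: 2→1, 8→2, 11→3, 13→4, 20→5, 21→6, 11→3, 2→1, 12→4, 7→2, 6→2, 4→2, 21→6, 6→3, 12→4, 14→5, 21→6.
So the longest increasing subsequence has length 6, e.g. 2, 8, 11, 13, 20, 21.

6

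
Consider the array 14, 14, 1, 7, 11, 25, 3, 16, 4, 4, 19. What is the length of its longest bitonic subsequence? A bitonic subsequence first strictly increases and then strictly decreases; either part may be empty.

6

Let inc[i] be the LIS ending at i and dec[i] the longest strictly decreasing subsequence starting at i. inc = [1, 1, 1, 2, 3, 4, 2, 4, 3, 3, 5], dec = [3, 3, 1, 2, 2, 3, 1, 2, 1, 1, 1].
max_i inc[i]+dec[i]−1 = 6, with one witness 1, 7, 11, 25, 16, 4.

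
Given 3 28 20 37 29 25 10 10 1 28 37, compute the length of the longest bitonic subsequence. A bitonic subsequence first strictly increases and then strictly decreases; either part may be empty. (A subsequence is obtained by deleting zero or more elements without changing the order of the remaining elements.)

7

Let inc[i] be the LIS ending at i and dec[i] the longest strictly decreasing subsequence starting at i. inc = [1, 2, 2, 3, 3, 3, 2, 2, 1, 4, 5], dec = [2, 4, 3, 5, 4, 3, 2, 2, 1, 1, 1].
max_i inc[i]+dec[i]−1 = 7, with one witness 3, 28, 37, 29, 25, 10, 1.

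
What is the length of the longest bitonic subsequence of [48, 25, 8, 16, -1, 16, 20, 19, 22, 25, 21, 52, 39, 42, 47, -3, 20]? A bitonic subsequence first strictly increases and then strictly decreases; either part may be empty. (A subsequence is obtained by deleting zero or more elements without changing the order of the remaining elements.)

9

One longest bitonic subsequence is 8, 16, 20, 22, 25, 39, 42, 47, 20 (positions 3,4,7,9,10,13,14,15,17): it rises to 47 then falls. Length 9 is optimal.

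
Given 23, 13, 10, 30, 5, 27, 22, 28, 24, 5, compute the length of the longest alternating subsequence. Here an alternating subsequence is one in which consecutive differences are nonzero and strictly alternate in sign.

Track the best alternating length ending on an up-step vs a down-step at each position: up/down = 1/1, 1/2, 1/2, 3/1, 1/4, 5/4, 5/6, 7/4, 7/8, 1/8.
The maximum over both is 8; one such subsequence is 23, 13, 30, 5, 27, 22, 28, 24.

8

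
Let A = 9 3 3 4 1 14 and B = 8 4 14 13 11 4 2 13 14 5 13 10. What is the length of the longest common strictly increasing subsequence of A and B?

A longest common strictly increasing subsequence is 4, 14 (length 2); it appears in order in both A and B, and no longer such subsequence exists.

2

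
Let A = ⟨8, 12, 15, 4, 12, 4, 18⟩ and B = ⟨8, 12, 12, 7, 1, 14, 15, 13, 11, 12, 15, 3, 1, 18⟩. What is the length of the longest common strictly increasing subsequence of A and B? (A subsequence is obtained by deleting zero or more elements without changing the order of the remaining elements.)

A longest common strictly increasing subsequence is 8, 12, 15, 18 (length 4); it appears in order in both A and B, and no longer such subsequence exists.

4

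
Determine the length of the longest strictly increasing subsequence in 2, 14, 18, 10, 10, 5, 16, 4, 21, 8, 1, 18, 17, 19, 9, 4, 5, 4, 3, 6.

5

Let dp[i] be the longest increasing subsequence ending at position i. Then dp = [1, 2, 3, 2, 2, 2, 3, 2, 4, 3, 1, 4, 4, 5, 4, 2, 3, 2, 2, 4].
The maximum is 5; one witness is 2, 14, 16, 18, 19 at positions 1,2,7,12,14.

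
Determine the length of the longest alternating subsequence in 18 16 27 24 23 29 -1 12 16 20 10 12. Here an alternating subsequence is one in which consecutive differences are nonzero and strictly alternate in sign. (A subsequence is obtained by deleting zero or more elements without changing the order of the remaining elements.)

9

Track the best alternating length ending on an up-step vs a down-step at each position: up/down = 1/1, 1/2, 3/1, 3/4, 3/4, 5/1, 1/6, 7/6, 7/6, 7/6, 7/8, 9/8.
The maximum over both is 9; one such subsequence is 18, 16, 27, 24, 29, -1, 12, 10, 12.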